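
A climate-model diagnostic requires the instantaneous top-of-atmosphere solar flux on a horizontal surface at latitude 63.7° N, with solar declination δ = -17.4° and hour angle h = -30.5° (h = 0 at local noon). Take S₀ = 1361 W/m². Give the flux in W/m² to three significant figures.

cos θ_z = sin φ sin δ + cos φ cos δ cos h = -0.268086 + 0.364294 = 0.096208.
Flux = S₀ · cos θ_z = 1361 × 0.096208 = 130.9 W/m².

131 W/m²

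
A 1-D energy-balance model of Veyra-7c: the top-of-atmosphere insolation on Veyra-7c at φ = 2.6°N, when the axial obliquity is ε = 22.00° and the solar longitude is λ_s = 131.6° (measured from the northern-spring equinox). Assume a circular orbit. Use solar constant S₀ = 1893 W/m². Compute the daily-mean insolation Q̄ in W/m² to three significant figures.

Solar declination: sin δ = sin ε · sin λ_s = sin 22.00° × sin 131.6° = 0.28013, so δ = +16.268°.
cos H₀ = −tan(+2.6°) tan(+16.268°) = -0.0133, H₀ = 1.5840 rad.
Bracket: H₀ sin φ sin δ + cos φ cos δ sin H₀ = 1.5840×0.04536×0.28013 + 0.99897×0.95996×0.99991 = 0.020127 + 0.958885 = 0.979012.
Q̄ = (S₀/π) × [bracket] = (1893/π) × 0.979012 = 589.9 W/m².

Q̄ ≈ 590 W/m²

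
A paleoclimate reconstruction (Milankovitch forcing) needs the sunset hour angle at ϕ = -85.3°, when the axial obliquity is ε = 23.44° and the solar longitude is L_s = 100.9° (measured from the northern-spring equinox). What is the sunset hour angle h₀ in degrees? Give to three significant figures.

h₀ = 0.00°

Solar declination: sin δ = sin ε · sin L_s = sin 23.44° × sin 100.9° = 0.39061, so δ = +22.993°.
cos h₀ = −tan ϕ · tan δ = 5.1611 ≥ 1, so the Sun never rises (polar night) and h₀ = 0.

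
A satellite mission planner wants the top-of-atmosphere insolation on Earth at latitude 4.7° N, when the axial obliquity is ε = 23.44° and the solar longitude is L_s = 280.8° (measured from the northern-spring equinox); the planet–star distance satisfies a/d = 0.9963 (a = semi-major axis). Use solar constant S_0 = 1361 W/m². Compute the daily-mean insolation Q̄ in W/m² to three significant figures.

Solar declination: sin δ = sin ε · sin L_s = sin 23.44° × sin 280.8° = -0.39074, so δ = -23.001°.
cos h₀ = −tan(+4.7°) tan(-23.001°) = 0.0349, h₀ = 1.5359 rad.
Bracket: h₀ sin ϕ sin δ + cos ϕ cos δ sin h₀ = 1.5359×0.08194×-0.39074 + 0.99664×0.92050×0.99939 = -0.049175 + 0.916848 = 0.867673.
Inverse-square distance factor (a/d)² = 0.9963² = 0.992614.
Q̄ = (S_0/π) × 0.992614 × [bracket] = (1361/π) × 0.992614 × 0.867673 = 373.1 W/m².

Q̄ ≈ 373 W/m²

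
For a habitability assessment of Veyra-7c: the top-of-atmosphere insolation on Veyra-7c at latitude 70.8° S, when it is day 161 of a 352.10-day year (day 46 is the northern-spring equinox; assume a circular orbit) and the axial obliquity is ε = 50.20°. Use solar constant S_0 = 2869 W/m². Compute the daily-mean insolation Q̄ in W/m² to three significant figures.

Q̄ ≈ 0.00 W/m²

Solar longitude: L_s = 360° × (161 − 46)/352.10 = 117.580°.
sin δ = sin 50.20° × sin 117.580° = 0.68098, so δ = +42.920°.
cos h₀ = −tan(-70.8°) tan(+42.920°) = 2.6703 ≥ 1 ⇒ polar night, h₀ = 0 and Q̄ = 0.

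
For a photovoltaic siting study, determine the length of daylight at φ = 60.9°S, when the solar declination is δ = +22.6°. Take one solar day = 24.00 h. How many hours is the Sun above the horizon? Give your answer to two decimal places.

5.55 h

cos H₀ = −tan φ · tan δ = −tan(-60.9°) × tan(+22.600°) = 0.7479, so H₀ = 0.7259 rad = 41.59°.
Daylight = 2H₀/(2π) × 24.00 h = (0.7259/π) × 24.00 = 5.55 h.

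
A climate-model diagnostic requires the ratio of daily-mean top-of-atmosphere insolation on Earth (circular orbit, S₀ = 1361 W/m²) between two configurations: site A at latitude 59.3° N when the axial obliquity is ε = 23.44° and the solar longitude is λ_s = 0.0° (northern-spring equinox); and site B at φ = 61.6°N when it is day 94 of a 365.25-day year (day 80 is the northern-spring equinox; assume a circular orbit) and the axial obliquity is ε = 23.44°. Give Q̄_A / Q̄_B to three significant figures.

— Configuration A (φ=+59.3°):
Solar declination: sin δ = sin ε · sin λ_s = sin 23.44° × sin 0.0° = 0.00000, so δ = +0.000°.
cos H₀ = −tan(+59.3°) tan(+0.000°) = -0.0000, H₀ = 1.5708 rad.
Bracket: H₀ sin φ sin δ + cos φ cos δ sin H₀ = 1.5708×0.85985×0.00000 + 0.51054×1.00000×1.00000 = 0.000000 + 0.510540 = 0.510540.
Q̄ = (S₀/π) × [bracket] = (1361/π) × 0.510540 = 221.18 W/m².
— Configuration B (φ=+61.6°):
Solar longitude: λ_s = 360° × (94 − 80)/365.25 = 13.799°.
sin δ = sin 23.44° × sin 13.799° = 0.09488, so δ = +5.444°.
cos H₀ = −tan(+61.6°) tan(+5.444°) = -0.1763, H₀ = 1.7480 rad.
Bracket: H₀ sin φ sin δ + cos φ cos δ sin H₀ = 1.7480×0.87965×0.09488 + 0.47562×0.99549×0.98434 = 0.145890 + 0.466060 = 0.611950.
Q̄ = (S₀/π) × [bracket] = (1361/π) × 0.611950 = 265.11 W/m².
Ratio Q̄_A / Q̄_B = 221.18 / 265.11 = 0.8343.

Q̄_A / Q̄_B ≈ 0.834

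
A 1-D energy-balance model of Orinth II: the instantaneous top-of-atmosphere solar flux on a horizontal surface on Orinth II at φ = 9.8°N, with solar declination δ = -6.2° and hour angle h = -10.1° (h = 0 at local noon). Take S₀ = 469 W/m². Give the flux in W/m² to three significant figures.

cos θ_z = sin φ sin δ + cos φ cos δ cos h = -0.018383 + 0.964463 = 0.946080.
Flux = S₀ · cos θ_z = 469 × 0.946080 = 443.7 W/m².

444 W/m²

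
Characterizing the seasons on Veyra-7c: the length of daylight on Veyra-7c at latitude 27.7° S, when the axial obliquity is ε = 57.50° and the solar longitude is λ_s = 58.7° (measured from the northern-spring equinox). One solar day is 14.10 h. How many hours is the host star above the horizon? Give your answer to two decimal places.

4.46 h

Solar declination: sin δ = sin ε · sin λ_s = sin 57.50° × sin 58.7° = 0.72064, so δ = +46.108°.
cos H₀ = −tan φ · tan δ = −tan(-27.7°) × tan(+46.108°) = 0.5457, so H₀ = 0.9936 rad = 56.93°.
Daylight = 2H₀/(2π) × 14.10 h = (0.9936/π) × 14.10 = 4.46 h.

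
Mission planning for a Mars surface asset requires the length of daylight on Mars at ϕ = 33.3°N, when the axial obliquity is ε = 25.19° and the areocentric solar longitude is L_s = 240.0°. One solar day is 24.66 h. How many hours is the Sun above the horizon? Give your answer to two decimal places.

sin δ = sin 25.19° × sin 240.0° = -0.36860, so δ = -21.629°.
cos h₀ = −tan ϕ · tan δ = −tan(+33.3°) × tan(-21.629°) = 0.2605, so h₀ = 1.3073 rad = 74.90°.
Daylight = 2h₀/(2π) × 24.66 h = (1.3073/π) × 24.66 = 10.26 h.

10.26 h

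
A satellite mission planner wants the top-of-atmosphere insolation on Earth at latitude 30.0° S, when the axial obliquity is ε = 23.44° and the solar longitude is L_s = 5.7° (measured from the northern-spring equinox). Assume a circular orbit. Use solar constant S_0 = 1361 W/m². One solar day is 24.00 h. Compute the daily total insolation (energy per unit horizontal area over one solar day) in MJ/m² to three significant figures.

31.2 MJ/m²

Solar declination: sin δ = sin ε · sin L_s = sin 23.44° × sin 5.7° = 0.03951, so δ = +2.264°.
cos h₀ = −tan(-30.0°) tan(+2.264°) = 0.0228, h₀ = 1.5480 rad.
Bracket: h₀ sin ϕ sin δ + cos ϕ cos δ sin h₀ = 1.5480×-0.50000×0.03951 + 0.86603×0.99922×0.99974 = -0.030581 + 0.865130 = 0.834549.
Q̄ = (S_0/π) × [bracket] = (1361/π) × 0.834549 = 361.54 W/m².
Daily total = Q̄ × 24.00 h × 3600 s/h = 361.54 × 24.00 × 3600 / 10⁶ = 31.24 MJ/m².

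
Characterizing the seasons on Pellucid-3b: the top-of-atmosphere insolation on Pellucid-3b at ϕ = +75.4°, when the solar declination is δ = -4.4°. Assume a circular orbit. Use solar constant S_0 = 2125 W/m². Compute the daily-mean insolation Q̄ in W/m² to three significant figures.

Q̄ ≈ 98.6 W/m²

cos h₀ = −tan(+75.4°) tan(-4.400°) = 0.2954, h₀ = 1.2709 rad.
Bracket: h₀ sin ϕ sin δ + cos ϕ cos δ sin h₀ = 1.2709×0.96771×-0.07672 + 0.25207×0.99705×0.95537 = -0.094355 + 0.240110 = 0.145755.
Q̄ = (S_0/π) × [bracket] = (2125/π) × 0.145755 = 98.59 W/m².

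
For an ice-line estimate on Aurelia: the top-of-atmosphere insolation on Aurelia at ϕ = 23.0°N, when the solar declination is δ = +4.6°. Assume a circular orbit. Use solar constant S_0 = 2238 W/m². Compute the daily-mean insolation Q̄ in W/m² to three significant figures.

cos h₀ = −tan(+23.0°) tan(+4.600°) = -0.0342, h₀ = 1.6050 rad.
Bracket: h₀ sin ϕ sin δ + cos ϕ cos δ sin h₀ = 1.6050×0.39073×0.08020 + 0.92050×0.99678×0.99942 = 0.050295 + 0.917004 = 0.967299.
Q̄ = (S_0/π) × [bracket] = (2238/π) × 0.967299 = 689.1 W/m².

Q̄ ≈ 689 W/m²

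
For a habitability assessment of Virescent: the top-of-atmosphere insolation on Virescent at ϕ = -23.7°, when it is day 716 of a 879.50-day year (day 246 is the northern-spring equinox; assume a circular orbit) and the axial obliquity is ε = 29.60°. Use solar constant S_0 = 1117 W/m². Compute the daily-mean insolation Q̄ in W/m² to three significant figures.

Solar longitude: L_s = 360° × (716 − 246)/879.50 = 192.382°.
sin δ = sin 29.60° × sin 192.382° = -0.10592, so δ = -6.080°.
cos h₀ = −tan(-23.7°) tan(-6.080°) = -0.0468, h₀ = 1.6176 rad.
Bracket: h₀ sin ϕ sin δ + cos ϕ cos δ sin h₀ = 1.6176×-0.40195×-0.10592 + 0.91566×0.99438×0.99891 = 0.068869 + 0.909522 = 0.978391.
Q̄ = (S_0/π) × [bracket] = (1117/π) × 0.978391 = 347.9 W/m².

Q̄ ≈ 348 W/m²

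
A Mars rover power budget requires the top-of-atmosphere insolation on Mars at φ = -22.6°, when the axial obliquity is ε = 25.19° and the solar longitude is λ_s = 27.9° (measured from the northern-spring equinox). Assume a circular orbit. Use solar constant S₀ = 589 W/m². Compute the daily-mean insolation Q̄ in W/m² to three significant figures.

Q̄ ≈ 148 W/m²

Solar declination: sin δ = sin ε · sin λ_s = sin 25.19° × sin 27.9° = 0.19916, so δ = +11.488°.
cos H₀ = −tan(-22.6°) tan(+11.488°) = 0.0846, H₀ = 1.4861 rad.
Bracket: H₀ sin φ sin δ + cos φ cos δ sin H₀ = 1.4861×-0.38430×0.19916 + 0.92321×0.97997×0.99642 = -0.113742 + 0.901479 = 0.787737.
Q̄ = (S₀/π) × [bracket] = (589/π) × 0.787737 = 147.7 W/m².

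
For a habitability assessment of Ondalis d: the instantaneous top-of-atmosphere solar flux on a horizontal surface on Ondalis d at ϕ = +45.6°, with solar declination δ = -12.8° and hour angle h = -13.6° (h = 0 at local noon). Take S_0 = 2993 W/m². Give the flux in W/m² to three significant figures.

1.51e+03 W/m²

cos θ_z = sin ϕ sin δ + cos ϕ cos δ cos h = -0.158290 + 0.663146 = 0.504856.
Flux = S_0 · cos θ_z = 2993 × 0.504856 = 1511 W/m².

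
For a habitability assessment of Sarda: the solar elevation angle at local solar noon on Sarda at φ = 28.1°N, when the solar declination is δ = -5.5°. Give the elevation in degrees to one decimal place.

56.4°

At local noon the hour angle is zero, so the zenith angle equals |φ − δ| = |+28.1° − (-5.500°)| = 33.600°.
Elevation = 90° − 33.600° = 56.4°.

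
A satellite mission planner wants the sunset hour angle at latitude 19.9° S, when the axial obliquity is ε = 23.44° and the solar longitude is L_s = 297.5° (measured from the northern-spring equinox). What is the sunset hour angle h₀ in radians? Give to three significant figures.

h₀ = 1.71 rad

Solar declination: sin δ = sin ε · sin L_s = sin 23.44° × sin 297.5° = -0.35284, so δ = -20.661°.
cos h₀ = −tan ϕ · tan δ = −tan(-19.9°) × tan(-20.661°) = -0.1365, so h₀ = 1.7077 rad = 97.85°.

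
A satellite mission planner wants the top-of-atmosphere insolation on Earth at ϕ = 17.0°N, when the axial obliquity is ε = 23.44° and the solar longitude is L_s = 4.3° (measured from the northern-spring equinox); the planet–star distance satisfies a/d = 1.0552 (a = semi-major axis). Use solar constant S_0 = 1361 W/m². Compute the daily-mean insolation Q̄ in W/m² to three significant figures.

Solar declination: sin δ = sin ε · sin L_s = sin 23.44° × sin 4.3° = 0.02983, so δ = +1.709°.
cos h₀ = −tan(+17.0°) tan(+1.709°) = -0.0091, h₀ = 1.5799 rad.
Bracket: h₀ sin ϕ sin δ + cos ϕ cos δ sin h₀ = 1.5799×0.29237×0.02983 + 0.95630×0.99956×0.99996 = 0.013779 + 0.955841 = 0.969620.
Inverse-square distance factor (a/d)² = 1.0552² = 1.113447.
Q̄ = (S_0/π) × 1.113447 × [bracket] = (1361/π) × 1.113447 × 0.969620 = 467.7 W/m².

Q̄ ≈ 468 W/m²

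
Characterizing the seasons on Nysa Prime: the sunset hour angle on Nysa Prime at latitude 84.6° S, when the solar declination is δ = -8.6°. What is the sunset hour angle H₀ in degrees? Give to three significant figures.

H₀ = 180°

Sunrise equation: cos H₀ = −tan φ · tan δ = -1.5999 ≤ −1, so the host star never sets (polar day) and H₀ = π.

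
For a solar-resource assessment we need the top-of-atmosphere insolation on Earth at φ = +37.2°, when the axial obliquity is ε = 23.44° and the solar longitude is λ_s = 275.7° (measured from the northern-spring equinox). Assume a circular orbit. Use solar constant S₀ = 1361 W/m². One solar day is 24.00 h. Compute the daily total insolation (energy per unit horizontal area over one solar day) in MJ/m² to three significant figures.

14.8 MJ/m²

Solar declination: sin δ = sin ε · sin λ_s = sin 23.44° × sin 275.7° = -0.39582, so δ = -23.317°.
cos H₀ = −tan(+37.2°) tan(-23.317°) = 0.3272, H₀ = 1.2375 rad.
Bracket: H₀ sin φ sin δ + cos φ cos δ sin H₀ = 1.2375×0.60460×-0.39582 + 0.79653×0.91833×0.94497 = -0.296150 + 0.691224 = 0.395074.
Q̄ = (S₀/π) × [bracket] = (1361/π) × 0.395074 = 171.15 W/m².
Daily total = Q̄ × 24.00 h × 3600 s/h = 171.15 × 24.00 × 3600 / 10⁶ = 14.79 MJ/m².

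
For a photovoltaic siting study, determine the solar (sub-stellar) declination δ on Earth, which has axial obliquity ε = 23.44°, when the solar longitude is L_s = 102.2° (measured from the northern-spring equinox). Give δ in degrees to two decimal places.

δ = +22.88°

sin δ = sin ε · sin L_s = sin 23.44° × sin 102.2° = 0.388805.
δ = arcsin(0.388805) = +22.88°.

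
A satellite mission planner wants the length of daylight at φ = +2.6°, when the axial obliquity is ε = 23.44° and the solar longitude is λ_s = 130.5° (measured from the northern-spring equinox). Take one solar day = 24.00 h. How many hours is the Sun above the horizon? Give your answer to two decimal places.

12.11 h

Solar declination: sin δ = sin ε · sin λ_s = sin 23.44° × sin 130.5° = 0.30248, so δ = +17.607°.
cos H₀ = −tan φ · tan δ = −tan(+2.6°) × tan(+17.607°) = -0.0144, so H₀ = 1.5852 rad = 90.83°.
Daylight = 2H₀/(2π) × 24.00 h = (1.5852/π) × 24.00 = 12.11 h.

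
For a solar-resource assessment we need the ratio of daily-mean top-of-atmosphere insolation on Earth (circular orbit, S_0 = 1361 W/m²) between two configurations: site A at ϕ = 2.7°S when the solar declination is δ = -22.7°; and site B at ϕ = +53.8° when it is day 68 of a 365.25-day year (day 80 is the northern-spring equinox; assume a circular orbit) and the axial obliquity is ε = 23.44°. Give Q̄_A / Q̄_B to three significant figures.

— Configuration A (ϕ=-2.7°):
cos h₀ = −tan(-2.7°) tan(-22.700°) = -0.0197, h₀ = 1.5905 rad.
Bracket: h₀ sin ϕ sin δ + cos ϕ cos δ sin h₀ = 1.5905×-0.04711×-0.38591 + 0.99889×0.92254×0.99981 = 0.028916 + 0.921341 = 0.950257.
Q̄ = (S_0/π) × [bracket] = (1361/π) × 0.950257 = 411.67 W/m².
— Configuration B (ϕ=+53.8°):
Solar longitude: L_s = 360° × (68 − 80)/365.25 = -11.828°, i.e. -11.828° + 360° = 348.172°.
sin δ = sin 23.44° × sin 348.172° = -0.08153, so δ = -4.677°.
cos h₀ = −tan(+53.8°) tan(-4.677°) = 0.1118, h₀ = 1.4588 rad.
Bracket: h₀ sin ϕ sin δ + cos ϕ cos δ sin h₀ = 1.4588×0.80696×-0.08153 + 0.59061×0.99667×0.99373 = -0.095977 + 0.584952 = 0.488975.
Q̄ = (S_0/π) × [bracket] = (1361/π) × 0.488975 = 211.83 W/m².
Ratio Q̄_A / Q̄_B = 411.67 / 211.83 = 1.943.

Q̄_A / Q̄_B ≈ 1.94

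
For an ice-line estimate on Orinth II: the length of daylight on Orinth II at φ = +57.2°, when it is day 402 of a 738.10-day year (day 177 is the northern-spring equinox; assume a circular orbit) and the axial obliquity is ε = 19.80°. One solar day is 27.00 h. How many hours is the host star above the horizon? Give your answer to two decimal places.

Solar longitude: λ_s = 360° × (402 − 177)/738.10 = 109.741°.
sin δ = sin 19.80° × sin 109.741° = 0.31883, so δ = +18.592°.
cos H₀ = −tan φ · tan δ = −tan(+57.2°) × tan(+18.592°) = -0.5220, so H₀ = 2.1200 rad = 121.46°.
Daylight = 2H₀/(2π) × 27.00 h = (2.1200/π) × 27.00 = 18.22 h.

18.22 h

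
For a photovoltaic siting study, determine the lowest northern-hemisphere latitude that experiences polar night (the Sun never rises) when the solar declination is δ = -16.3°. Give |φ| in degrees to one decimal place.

|φ| = 73.7°

Polar night requires cos H₀ = −tan φ tan δ ≥ 1, i.e. tan φ tan δ ≤ −1.
The boundary is |tan φ| · |tan δ| = 1, so |φ| = 90° − |δ| = 90° − 16.3° = 73.7° in the northern hemisphere.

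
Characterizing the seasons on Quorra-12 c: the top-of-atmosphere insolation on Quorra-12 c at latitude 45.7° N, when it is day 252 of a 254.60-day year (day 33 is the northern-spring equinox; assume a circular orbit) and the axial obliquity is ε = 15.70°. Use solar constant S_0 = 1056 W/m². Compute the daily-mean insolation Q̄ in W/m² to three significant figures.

Solar longitude: L_s = 360° × (252 − 33)/254.60 = 309.662°.
sin δ = sin 15.70° × sin 309.662° = -0.20831, so δ = -12.024°.
cos h₀ = −tan(+45.7°) tan(-12.024°) = 0.2183, h₀ = 1.3508 rad.
Bracket: h₀ sin ϕ sin δ + cos ϕ cos δ sin h₀ = 1.3508×0.71569×-0.20831 + 0.69842×0.97806×0.97589 = -0.201385 + 0.666627 = 0.465242.
Q̄ = (S_0/π) × [bracket] = (1056/π) × 0.465242 = 156.4 W/m².

Q̄ ≈ 156 W/m²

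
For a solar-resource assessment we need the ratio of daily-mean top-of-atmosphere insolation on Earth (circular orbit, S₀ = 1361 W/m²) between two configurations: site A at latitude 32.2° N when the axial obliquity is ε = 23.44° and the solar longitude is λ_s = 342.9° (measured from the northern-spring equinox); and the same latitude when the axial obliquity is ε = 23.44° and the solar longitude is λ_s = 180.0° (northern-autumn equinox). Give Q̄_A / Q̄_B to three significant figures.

— Configuration A (φ=+32.2°):
Solar declination: sin δ = sin ε · sin λ_s = sin 23.44° × sin 342.9° = -0.11697, so δ = -6.717°.
cos H₀ = −tan(+32.2°) tan(-6.717°) = 0.0742, H₀ = 1.4966 rad.
Bracket: H₀ sin φ sin δ + cos φ cos δ sin H₀ = 1.4966×0.53288×-0.11697 + 0.84619×0.99314×0.99725 = -0.093285 + 0.838074 = 0.744789.
Q̄ = (S₀/π) × [bracket] = (1361/π) × 0.744789 = 322.66 W/m².
— Configuration B (φ=+32.2°):
Solar declination: sin δ = sin ε · sin λ_s = sin 23.44° × sin 180.0° = 0.00000, so δ = +0.000°.
cos H₀ = −tan(+32.2°) tan(+0.000°) = -0.0000, H₀ = 1.5708 rad.
Bracket: H₀ sin φ sin δ + cos φ cos δ sin H₀ = 1.5708×0.53288×0.00000 + 0.84619×1.00000×1.00000 = 0.000000 + 0.846190 = 0.846190.
Q̄ = (S₀/π) × [bracket] = (1361/π) × 0.846190 = 366.59 W/m².
Ratio Q̄_A / Q̄_B = 322.66 / 366.59 = 0.8802.

Q̄_A / Q̄_B ≈ 0.880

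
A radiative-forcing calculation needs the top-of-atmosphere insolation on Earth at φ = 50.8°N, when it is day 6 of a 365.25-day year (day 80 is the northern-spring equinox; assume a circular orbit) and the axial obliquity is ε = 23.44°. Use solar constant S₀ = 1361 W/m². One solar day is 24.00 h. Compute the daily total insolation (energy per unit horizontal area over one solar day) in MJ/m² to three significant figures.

Solar longitude: λ_s = 360° × (6 − 80)/365.25 = -72.936°, i.e. -72.936° + 360° = 287.064°.
sin δ = sin 23.44° × sin 287.064° = -0.38028, so δ = -22.351°.
cos H₀ = −tan(+50.8°) tan(-22.351°) = 0.5041, H₀ = 1.0424 rad.
Bracket: H₀ sin φ sin δ + cos φ cos δ sin H₀ = 1.0424×0.77494×-0.38028 + 0.63203×0.92487×0.86362 = -0.307189 + 0.504825 = 0.197636.
Q̄ = (S₀/π) × [bracket] = (1361/π) × 0.197636 = 85.620 W/m².
Daily total = Q̄ × 24.00 h × 3600 s/h = 85.620 × 24.00 × 3600 / 10⁶ = 7.398 MJ/m².

7.40 MJ/m²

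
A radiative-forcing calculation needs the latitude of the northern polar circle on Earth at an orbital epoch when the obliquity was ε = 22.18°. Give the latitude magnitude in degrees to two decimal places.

The polar circle is the lowest latitude that experiences at least one full rotation of continuous daylight at the northern-summer solstice; it lies at |φ| = 90° − ε = 90° − 22.18° = 67.82°.

67.82°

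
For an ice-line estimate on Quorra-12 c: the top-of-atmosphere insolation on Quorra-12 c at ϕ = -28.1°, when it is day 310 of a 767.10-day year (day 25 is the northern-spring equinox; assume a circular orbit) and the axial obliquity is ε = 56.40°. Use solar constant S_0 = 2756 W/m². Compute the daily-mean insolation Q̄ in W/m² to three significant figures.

Solar longitude: L_s = 360° × (310 − 25)/767.10 = 133.750°.
sin δ = sin 56.40° × sin 133.750° = 0.60167, so δ = +36.989°.
cos h₀ = −tan(-28.1°) tan(+36.989°) = 0.4022, h₀ = 1.1569 rad.
Bracket: h₀ sin ϕ sin δ + cos ϕ cos δ sin h₀ = 1.1569×-0.47101×0.60167 + 0.88213×0.79875×0.91555 = -0.327857 + 0.645098 = 0.317241.
Q̄ = (S_0/π) × [bracket] = (2756/π) × 0.317241 = 278.3 W/m².

Q̄ ≈ 278 W/m²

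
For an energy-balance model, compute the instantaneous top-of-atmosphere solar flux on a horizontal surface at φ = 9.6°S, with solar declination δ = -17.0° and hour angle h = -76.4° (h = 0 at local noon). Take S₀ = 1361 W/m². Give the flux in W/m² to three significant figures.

368 W/m²

cos θ_z = sin φ sin δ + cos φ cos δ cos h = 0.048758 + 0.221718 = 0.270476.
Flux = S₀ · cos θ_z = 1361 × 0.270476 = 368.1 W/m².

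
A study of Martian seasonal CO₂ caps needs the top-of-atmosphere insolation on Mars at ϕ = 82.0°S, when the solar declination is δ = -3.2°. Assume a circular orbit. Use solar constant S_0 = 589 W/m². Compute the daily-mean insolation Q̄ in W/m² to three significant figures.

cos h₀ = −tan(-82.0°) tan(-3.200°) = -0.3978, h₀ = 1.9799 rad.
Bracket: h₀ sin ϕ sin δ + cos ϕ cos δ sin h₀ = 1.9799×-0.99027×-0.05582 + 0.13917×0.99844×0.91747 = 0.109443 + 0.127485 = 0.236928.
Q̄ = (S_0/π) × [bracket] = (589/π) × 0.236928 = 44.42 W/m².

Q̄ ≈ 44.4 W/m²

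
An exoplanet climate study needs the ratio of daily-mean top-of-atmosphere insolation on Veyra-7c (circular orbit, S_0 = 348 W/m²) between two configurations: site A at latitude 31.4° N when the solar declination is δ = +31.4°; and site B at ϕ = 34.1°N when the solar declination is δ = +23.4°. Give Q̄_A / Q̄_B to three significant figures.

Q̄_A / Q̄_B ≈ 1.06

— Configuration A (ϕ=+31.4°):
cos h₀ = −tan(+31.4°) tan(+31.400°) = -0.3726, h₀ = 1.9526 rad.
Bracket: h₀ sin ϕ sin δ + cos ϕ cos δ sin h₀ = 1.9526×0.52101×0.52101 + 0.85355×0.85355×0.92800 = 0.530036 + 0.676092 = 1.206128.
Q̄ = (S_0/π) × [bracket] = (348/π) × 1.206128 = 133.61 W/m².
— Configuration B (ϕ=+34.1°):
cos h₀ = −tan(+34.1°) tan(+23.400°) = -0.2930, h₀ = 1.8681 rad.
Bracket: h₀ sin ϕ sin δ + cos ϕ cos δ sin h₀ = 1.8681×0.56064×0.39715 + 0.82806×0.91775×0.95612 = 0.415948 + 0.726605 = 1.142553.
Q̄ = (S_0/π) × [bracket] = (348/π) × 1.142553 = 126.56 W/m².
Ratio Q̄_A / Q̄_B = 133.61 / 126.56 = 1.056.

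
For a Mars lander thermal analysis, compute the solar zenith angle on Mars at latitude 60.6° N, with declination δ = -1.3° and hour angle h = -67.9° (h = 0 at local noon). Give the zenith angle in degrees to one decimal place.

cos θ_z = sin ϕ sin δ + cos ϕ cos δ cos h = -0.019766 + 0.184642 = 0.164876.
θ_z = arccos(0.164876) = 80.5°.

θ_z = 80.5°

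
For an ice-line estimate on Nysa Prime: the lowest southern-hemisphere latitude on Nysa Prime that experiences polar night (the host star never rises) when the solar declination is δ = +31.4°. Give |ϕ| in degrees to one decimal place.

Polar night requires cos h₀ = −tan ϕ tan δ ≥ 1, i.e. tan ϕ tan δ ≤ −1.
The boundary is |tan ϕ| · |tan δ| = 1, so |ϕ| = 90° − |δ| = 90° − 31.4° = 58.6° in the southern hemisphere.

|ϕ| = 58.6°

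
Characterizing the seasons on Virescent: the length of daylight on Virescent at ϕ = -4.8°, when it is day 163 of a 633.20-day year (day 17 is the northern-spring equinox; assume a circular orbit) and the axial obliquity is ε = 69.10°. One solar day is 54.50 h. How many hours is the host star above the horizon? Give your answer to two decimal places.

23.62 h

Solar longitude: L_s = 360° × (163 − 17)/633.20 = 83.007°.
sin δ = sin 69.10° × sin 83.007° = 0.92725, so δ = +68.011°.
cos h₀ = −tan ϕ · tan δ = −tan(-4.8°) × tan(+68.011°) = 0.2080, so h₀ = 1.3613 rad = 78.00°.
Daylight = 2h₀/(2π) × 54.50 h = (1.3613/π) × 54.50 = 23.62 h.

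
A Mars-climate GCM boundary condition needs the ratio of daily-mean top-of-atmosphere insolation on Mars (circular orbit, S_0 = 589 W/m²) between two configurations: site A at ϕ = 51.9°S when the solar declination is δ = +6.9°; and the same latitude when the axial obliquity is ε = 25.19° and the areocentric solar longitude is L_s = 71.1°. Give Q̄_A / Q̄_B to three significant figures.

— Configuration A (ϕ=-51.9°):
cos h₀ = −tan(-51.9°) tan(+6.900°) = 0.1543, h₀ = 1.4158 rad.
Bracket: h₀ sin ϕ sin δ + cos ϕ cos δ sin h₀ = 1.4158×-0.78694×0.12014 + 0.61704×0.99276×0.98802 = -0.133854 + 0.605234 = 0.471380.
Q̄ = (S_0/π) × [bracket] = (589/π) × 0.471380 = 88.376 W/m².
— Configuration B (ϕ=-51.9°):
sin δ = sin 25.19° × sin 71.1° = 0.40267, so δ = +23.745°.
cos h₀ = −tan(-51.9°) tan(+23.745°) = 0.5610, h₀ = 0.9751 rad.
Bracket: h₀ sin ϕ sin δ + cos ϕ cos δ sin h₀ = 0.9751×-0.78694×0.40267 + 0.61704×0.91534×0.82778 = -0.308987 + 0.467531 = 0.158544.
Q̄ = (S_0/π) × [bracket] = (589/π) × 0.158544 = 29.725 W/m².
Ratio Q̄_A / Q̄_B = 88.376 / 29.725 = 2.973.

Q̄_A / Q̄_B ≈ 2.97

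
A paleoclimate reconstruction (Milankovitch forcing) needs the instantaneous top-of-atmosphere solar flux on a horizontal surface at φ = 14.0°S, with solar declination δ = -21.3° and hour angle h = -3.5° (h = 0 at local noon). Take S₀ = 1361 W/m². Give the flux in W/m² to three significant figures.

1.35e+03 W/m²

cos θ_z = sin φ sin δ + cos φ cos δ cos h = 0.087878 + 0.902330 = 0.990208.
Flux = S₀ · cos θ_z = 1361 × 0.990208 = 1348 W/m².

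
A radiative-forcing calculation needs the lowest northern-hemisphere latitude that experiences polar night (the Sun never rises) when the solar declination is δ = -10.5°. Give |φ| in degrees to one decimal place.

|φ| = 79.5°

Polar night requires cos H₀ = −tan φ tan δ ≥ 1, i.e. tan φ tan δ ≤ −1.
The boundary is |tan φ| · |tan δ| = 1, so |φ| = 90° − |δ| = 90° − 10.5° = 79.5° in the northern hemisphere.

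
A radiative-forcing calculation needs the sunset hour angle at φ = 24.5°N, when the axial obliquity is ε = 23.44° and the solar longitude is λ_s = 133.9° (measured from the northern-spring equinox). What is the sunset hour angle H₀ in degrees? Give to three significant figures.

Solar declination: sin δ = sin ε · sin λ_s = sin 23.44° × sin 133.9° = 0.28663, so δ = +16.656°.
cos H₀ = −tan φ · tan δ = −tan(+24.5°) × tan(+16.656°) = -0.1363, so H₀ = 1.7076 rad = 97.84°.

H₀ = 97.8°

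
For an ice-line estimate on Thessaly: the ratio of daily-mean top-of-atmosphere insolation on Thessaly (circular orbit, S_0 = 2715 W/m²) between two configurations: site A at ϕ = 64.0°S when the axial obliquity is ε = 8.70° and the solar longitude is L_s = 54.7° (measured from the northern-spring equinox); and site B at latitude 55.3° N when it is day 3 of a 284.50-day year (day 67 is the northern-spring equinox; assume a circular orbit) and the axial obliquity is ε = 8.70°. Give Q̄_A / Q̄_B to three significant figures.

Q̄_A / Q̄_B ≈ 0.717

— Configuration A (ϕ=-64.0°):
Solar declination: sin δ = sin ε · sin L_s = sin 8.70° × sin 54.7° = 0.12345, so δ = +7.091°.
cos h₀ = −tan(-64.0°) tan(+7.091°) = 0.2551, h₀ = 1.3129 rad.
Bracket: h₀ sin ϕ sin δ + cos ϕ cos δ sin h₀ = 1.3129×-0.89879×0.12345 + 0.43837×0.99235×0.96693 = -0.145674 + 0.420630 = 0.274956.
Q̄ = (S_0/π) × [bracket] = (2715/π) × 0.274956 = 237.62 W/m².
— Configuration B (ϕ=+55.3°):
Solar longitude: L_s = 360° × (3 − 67)/284.50 = -80.984°, i.e. -80.984° + 360° = 279.016°.
sin δ = sin 8.70° × sin 279.016° = -0.14939, so δ = -8.592°.
cos h₀ = −tan(+55.3°) tan(-8.592°) = 0.2182, h₀ = 1.3508 rad.
Bracket: h₀ sin ϕ sin δ + cos ϕ cos δ sin h₀ = 1.3508×0.82214×-0.14939 + 0.56928×0.98878×0.97590 = -0.165905 + 0.549327 = 0.383422.
Q̄ = (S_0/π) × [bracket] = (2715/π) × 0.383422 = 331.36 W/m².
Ratio Q̄_A / Q̄_B = 237.62 / 331.36 = 0.7171.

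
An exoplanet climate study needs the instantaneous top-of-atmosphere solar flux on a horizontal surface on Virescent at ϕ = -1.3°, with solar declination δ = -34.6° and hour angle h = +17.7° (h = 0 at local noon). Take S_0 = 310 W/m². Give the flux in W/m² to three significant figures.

cos θ_z = sin ϕ sin δ + cos ϕ cos δ cos h = 0.012883 + 0.783968 = 0.796851.
Flux = S_0 · cos θ_z = 310 × 0.796851 = 247.0 W/m².

247 W/m²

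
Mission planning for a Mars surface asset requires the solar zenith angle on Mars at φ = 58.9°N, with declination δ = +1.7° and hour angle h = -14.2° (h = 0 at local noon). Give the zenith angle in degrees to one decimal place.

θ_z = 58.3°

cos θ_z = sin φ sin δ + cos φ cos δ cos h = 0.025402 + 0.500530 = 0.525932.
θ_z = arccos(0.525932) = 58.3°.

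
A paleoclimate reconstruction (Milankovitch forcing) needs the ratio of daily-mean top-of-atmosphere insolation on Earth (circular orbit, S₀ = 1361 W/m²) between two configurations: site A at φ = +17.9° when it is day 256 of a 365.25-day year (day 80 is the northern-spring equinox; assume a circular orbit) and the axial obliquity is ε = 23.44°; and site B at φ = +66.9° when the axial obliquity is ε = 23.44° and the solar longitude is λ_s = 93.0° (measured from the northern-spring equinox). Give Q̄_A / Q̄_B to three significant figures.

Q̄_A / Q̄_B ≈ 0.847

— Configuration A (φ=+17.9°):
Solar longitude: λ_s = 360° × (256 − 80)/365.25 = 173.470°.
sin δ = sin 23.44° × sin 173.470° = 0.04524, so δ = +2.593°.
cos H₀ = −tan(+17.9°) tan(+2.593°) = -0.0146, H₀ = 1.5854 rad.
Bracket: H₀ sin φ sin δ + cos φ cos δ sin H₀ = 1.5854×0.30736×0.04524 + 0.95159×0.99898×0.99989 = 0.022045 + 0.950515 = 0.972560.
Q̄ = (S₀/π) × [bracket] = (1361/π) × 0.972560 = 421.33 W/m².
— Configuration B (φ=+66.9°):
Solar declination: sin δ = sin ε · sin λ_s = sin 23.44° × sin 93.0° = 0.39724, so δ = +23.406°.
cos H₀ = −tan(+66.9°) tan(+23.406°) = -1.0148 ≤ −1 ⇒ polar day, H₀ = π.
Bracket: H₀ sin φ sin δ + cos φ cos δ sin H₀ = 3.1416×0.91982×0.39724 + 0.39234×0.91771×0.00000 = 1.147907 + 0.000000 = 1.147907.
Q̄ = (S₀/π) × [bracket] = (1361/π) × 1.147907 = 497.30 W/m².
Ratio Q̄_A / Q̄_B = 421.33 / 497.30 = 0.8472.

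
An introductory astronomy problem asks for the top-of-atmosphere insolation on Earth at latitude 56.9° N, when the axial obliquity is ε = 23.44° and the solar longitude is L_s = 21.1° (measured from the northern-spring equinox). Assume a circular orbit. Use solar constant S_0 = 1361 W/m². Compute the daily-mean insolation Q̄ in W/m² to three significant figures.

Q̄ ≈ 322 W/m²

Solar declination: sin δ = sin ε · sin L_s = sin 23.44° × sin 21.1° = 0.14320, so δ = +8.233°.
cos h₀ = −tan(+56.9°) tan(+8.233°) = -0.2220, h₀ = 1.7946 rad.
Bracket: h₀ sin ϕ sin δ + cos ϕ cos δ sin h₀ = 1.7946×0.83772×0.14320 + 0.54610×0.98969×0.97506 = 0.215283 + 0.526990 = 0.742273.
Q̄ = (S_0/π) × [bracket] = (1361/π) × 0.742273 = 321.6 W/m².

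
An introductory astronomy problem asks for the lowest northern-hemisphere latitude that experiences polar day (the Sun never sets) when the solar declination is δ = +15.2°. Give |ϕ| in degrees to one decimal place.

|ϕ| = 74.8°

Polar day requires cos h₀ = −tan ϕ tan δ ≤ −1, i.e. tan ϕ tan δ ≥ 1.
The boundary is |tan ϕ| · |tan δ| = 1, so |ϕ| = 90° − |δ| = 90° − 15.2° = 74.8° in the northern hemisphere.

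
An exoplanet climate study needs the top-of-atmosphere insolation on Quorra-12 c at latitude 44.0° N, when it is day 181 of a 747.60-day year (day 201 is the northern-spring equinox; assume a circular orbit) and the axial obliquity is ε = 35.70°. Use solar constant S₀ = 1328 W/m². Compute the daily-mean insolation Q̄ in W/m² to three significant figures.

Q̄ ≈ 259 W/m²

Solar longitude: λ_s = 360° × (181 − 201)/747.60 = -9.631°, i.e. -9.631° + 360° = 350.369°.
sin δ = sin 35.70° × sin 350.369° = -0.09763, so δ = -5.602°.
cos H₀ = −tan(+44.0°) tan(-5.602°) = 0.0947, H₀ = 1.4759 rad.
Bracket: H₀ sin φ sin δ + cos φ cos δ sin H₀ = 1.4759×0.69466×-0.09763 + 0.71934×0.99522×0.99550 = -0.100095 + 0.712680 = 0.612585.
Q̄ = (S₀/π) × [bracket] = (1328/π) × 0.612585 = 258.9 W/m².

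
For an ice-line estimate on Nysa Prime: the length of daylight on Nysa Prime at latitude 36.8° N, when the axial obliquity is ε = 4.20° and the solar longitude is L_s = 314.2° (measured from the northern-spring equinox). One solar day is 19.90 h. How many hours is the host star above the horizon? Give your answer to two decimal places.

9.70 h

Solar declination: sin δ = sin ε · sin L_s = sin 4.20° × sin 314.2° = -0.05251, so δ = -3.010°.
cos h₀ = −tan ϕ · tan δ = −tan(+36.8°) × tan(-3.010°) = 0.0393, so h₀ = 1.5315 rad = 87.75°.
Daylight = 2h₀/(2π) × 19.90 h = (1.5315/π) × 19.90 = 9.70 h.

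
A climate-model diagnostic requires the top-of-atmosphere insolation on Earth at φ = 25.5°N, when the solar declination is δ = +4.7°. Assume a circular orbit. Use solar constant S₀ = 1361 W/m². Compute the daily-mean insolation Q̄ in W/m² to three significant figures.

Q̄ ≈ 414 W/m²

cos H₀ = −tan(+25.5°) tan(+4.700°) = -0.0392, H₀ = 1.6100 rad.
Bracket: H₀ sin φ sin δ + cos φ cos δ sin H₀ = 1.6100×0.43051×0.08194 + 0.90259×0.99664×0.99923 = 0.056794 + 0.898865 = 0.955659.
Q̄ = (S₀/π) × [bracket] = (1361/π) × 0.955659 = 414.0 W/m².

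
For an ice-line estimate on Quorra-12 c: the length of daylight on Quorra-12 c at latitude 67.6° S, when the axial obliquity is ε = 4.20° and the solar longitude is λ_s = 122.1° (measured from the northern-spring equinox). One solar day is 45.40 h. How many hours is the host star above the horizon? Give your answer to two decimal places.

20.51 h

Solar declination: sin δ = sin ε · sin λ_s = sin 4.20° × sin 122.1° = 0.06204, so δ = +3.557°.
cos H₀ = −tan φ · tan δ = −tan(-67.6°) × tan(+3.557°) = 0.1508, so H₀ = 1.4194 rad = 81.33°.
Daylight = 2H₀/(2π) × 45.40 h = (1.4194/π) × 45.40 = 20.51 h.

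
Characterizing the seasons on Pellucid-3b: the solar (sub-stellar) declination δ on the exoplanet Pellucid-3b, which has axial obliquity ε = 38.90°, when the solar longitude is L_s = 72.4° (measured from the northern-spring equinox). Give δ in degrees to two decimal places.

δ = +36.77°

sin δ = sin ε · sin L_s = sin 38.90° × sin 72.4° = 0.598569.
δ = arcsin(0.598569) = +36.77°.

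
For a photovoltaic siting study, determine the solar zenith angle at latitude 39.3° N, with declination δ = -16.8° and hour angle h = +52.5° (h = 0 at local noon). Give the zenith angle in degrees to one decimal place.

θ_z = 74.5°

cos θ_z = sin ϕ sin δ + cos ϕ cos δ cos h = -0.183067 + 0.450978 = 0.267911.
θ_z = arccos(0.267911) = 74.5°.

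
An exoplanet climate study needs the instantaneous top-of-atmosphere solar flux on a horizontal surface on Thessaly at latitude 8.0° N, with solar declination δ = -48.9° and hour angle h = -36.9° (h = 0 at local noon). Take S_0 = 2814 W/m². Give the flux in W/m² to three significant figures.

1.17e+03 W/m²

cos θ_z = sin ϕ sin δ + cos ϕ cos δ cos h = -0.104876 + 0.520577 = 0.415701.
Flux = S_0 · cos θ_z = 2814 × 0.415701 = 1170 W/m².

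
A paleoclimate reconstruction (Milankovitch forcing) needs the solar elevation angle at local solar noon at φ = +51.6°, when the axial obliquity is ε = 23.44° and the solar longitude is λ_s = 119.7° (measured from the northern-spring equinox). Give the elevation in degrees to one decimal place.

58.6°

Solar declination: sin δ = sin ε · sin λ_s = sin 23.44° × sin 119.7° = 0.34553, so δ = +20.214°.
At local noon the hour angle is zero, so the zenith angle equals |φ − δ| = |+51.6° − (+20.214°)| = 31.386°.
Elevation = 90° − 31.386° = 58.6°.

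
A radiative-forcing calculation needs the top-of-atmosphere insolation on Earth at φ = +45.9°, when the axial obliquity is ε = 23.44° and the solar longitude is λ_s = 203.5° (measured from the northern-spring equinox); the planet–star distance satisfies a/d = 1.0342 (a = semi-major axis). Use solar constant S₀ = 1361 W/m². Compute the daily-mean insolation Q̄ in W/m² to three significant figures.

Solar declination: sin δ = sin ε · sin λ_s = sin 23.44° × sin 203.5° = -0.15862, so δ = -9.127°.
cos H₀ = −tan(+45.9°) tan(-9.127°) = 0.1658, H₀ = 1.4042 rad.
Bracket: H₀ sin φ sin δ + cos φ cos δ sin H₀ = 1.4042×0.71813×-0.15862 + 0.69591×0.98734×0.98616 = -0.159952 + 0.677590 = 0.517638.
Inverse-square distance factor (a/d)² = 1.0342² = 1.069570.
Q̄ = (S₀/π) × 1.069570 × [bracket] = (1361/π) × 1.069570 × 0.517638 = 239.9 W/m².

Q̄ ≈ 240 W/m²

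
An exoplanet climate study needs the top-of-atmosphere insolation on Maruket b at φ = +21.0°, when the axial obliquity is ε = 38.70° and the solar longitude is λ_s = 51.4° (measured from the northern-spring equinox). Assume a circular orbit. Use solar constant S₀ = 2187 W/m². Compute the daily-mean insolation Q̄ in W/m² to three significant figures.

Q̄ ≈ 772 W/m²

Solar declination: sin δ = sin ε · sin λ_s = sin 38.70° × sin 51.4° = 0.48864, so δ = +29.251°.
cos H₀ = −tan(+21.0°) tan(+29.251°) = -0.2150, H₀ = 1.7875 rad.
Bracket: H₀ sin φ sin δ + cos φ cos δ sin H₀ = 1.7875×0.35837×0.48864 + 0.93358×0.87249×0.97662 = 0.313016 + 0.795495 = 1.108511.
Q̄ = (S₀/π) × [bracket] = (2187/π) × 1.108511 = 771.7 W/m².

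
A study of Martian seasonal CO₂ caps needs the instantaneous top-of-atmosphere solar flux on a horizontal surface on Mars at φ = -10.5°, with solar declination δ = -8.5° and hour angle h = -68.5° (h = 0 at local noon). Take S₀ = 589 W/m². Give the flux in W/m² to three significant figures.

cos θ_z = sin φ sin δ + cos φ cos δ cos h = 0.026936 + 0.356406 = 0.383342.
Flux = S₀ · cos θ_z = 589 × 0.383342 = 225.8 W/m².

226 W/m²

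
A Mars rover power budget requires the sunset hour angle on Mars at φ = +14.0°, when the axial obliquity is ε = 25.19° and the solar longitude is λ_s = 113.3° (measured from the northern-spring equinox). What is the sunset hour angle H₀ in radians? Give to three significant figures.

Solar declination: sin δ = sin ε · sin λ_s = sin 25.19° × sin 113.3° = 0.39091, so δ = +23.011°.
cos H₀ = −tan φ · tan δ = −tan(+14.0°) × tan(+23.011°) = -0.1059, so H₀ = 1.6769 rad = 96.08°.

H₀ = 1.68 rad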